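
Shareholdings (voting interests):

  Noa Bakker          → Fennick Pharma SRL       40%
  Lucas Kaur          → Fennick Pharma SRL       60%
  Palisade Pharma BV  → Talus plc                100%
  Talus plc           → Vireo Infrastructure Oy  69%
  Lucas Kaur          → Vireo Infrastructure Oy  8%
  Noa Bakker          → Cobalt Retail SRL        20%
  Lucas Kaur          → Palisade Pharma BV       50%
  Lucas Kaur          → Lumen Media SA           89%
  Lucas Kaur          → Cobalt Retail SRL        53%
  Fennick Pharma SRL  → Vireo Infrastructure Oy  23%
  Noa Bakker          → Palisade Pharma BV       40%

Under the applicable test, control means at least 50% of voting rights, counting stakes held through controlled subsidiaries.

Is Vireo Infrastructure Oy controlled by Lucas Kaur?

Yes

Lucas holds 60% of Fennick, so Lucas controls Fennick.
Lucas holds 50% of Palisade, so Lucas controls Palisade.
Palisade holds 100% of Talus, so Lucas controls Talus.
Fennick and Talus and Lucas together hold 23% + 69% + 8% = 100% of Vireo, so Lucas controls Vireo.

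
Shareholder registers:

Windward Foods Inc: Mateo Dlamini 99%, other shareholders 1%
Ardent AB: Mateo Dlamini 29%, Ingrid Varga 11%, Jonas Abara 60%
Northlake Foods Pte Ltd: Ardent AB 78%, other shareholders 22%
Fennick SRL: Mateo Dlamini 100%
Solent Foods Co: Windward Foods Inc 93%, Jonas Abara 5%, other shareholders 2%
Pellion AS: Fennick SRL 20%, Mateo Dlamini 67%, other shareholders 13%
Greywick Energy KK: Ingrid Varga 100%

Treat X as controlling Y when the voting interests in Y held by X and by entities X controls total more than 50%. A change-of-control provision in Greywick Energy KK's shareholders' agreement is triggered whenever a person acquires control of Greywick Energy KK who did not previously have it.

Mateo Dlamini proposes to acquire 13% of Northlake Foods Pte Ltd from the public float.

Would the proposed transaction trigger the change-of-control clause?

The purchase changes only Mateo's holdings, so Mateo is the only person who could newly come to control Greywick.
Mateo holds 99% of Windward, so Mateo controls Windward.
Mateo holds 100% of Fennick, so Mateo controls Fennick.
Windward holds 93% of Solent, so Mateo controls Solent.
Fennick and Mateo together hold 20% + 67% = 87% of Pellion, so Mateo controls Pellion.
Neither Mateo nor any entity Mateo controls holds any voting interest in Greywick.
So before the transaction, Mateo does not control Greywick.
After the purchase, Mateo holds 13% of Northlake directly.
Mateo's side now holds 13% of Northlake, not > 50%, so Mateo still does not control Northlake.
After the transaction, neither Mateo nor any entity Mateo controls holds a voting interest in Greywick, so Mateo still does not control it.
No new person acquires control, so the clause is not triggered.

No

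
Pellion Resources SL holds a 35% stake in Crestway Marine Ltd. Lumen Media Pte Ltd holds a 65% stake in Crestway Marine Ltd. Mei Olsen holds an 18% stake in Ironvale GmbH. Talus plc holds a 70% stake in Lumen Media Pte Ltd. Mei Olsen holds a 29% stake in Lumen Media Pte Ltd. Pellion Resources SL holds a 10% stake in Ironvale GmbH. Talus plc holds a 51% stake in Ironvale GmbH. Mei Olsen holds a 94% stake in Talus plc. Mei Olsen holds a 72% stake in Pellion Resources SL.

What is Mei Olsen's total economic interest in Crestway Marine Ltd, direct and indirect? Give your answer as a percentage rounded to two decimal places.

Mei reaches Crestway along 3 paths.
Via Talus → Lumen: 94% × 70% × 65% = 42.77%.
Via Lumen: 29% × 65% = 18.85%.
Via Pellion: 72% × 35% = 25.2%.
Total: 42.77% + 18.85% + 25.2% = 86.82%.

86.82%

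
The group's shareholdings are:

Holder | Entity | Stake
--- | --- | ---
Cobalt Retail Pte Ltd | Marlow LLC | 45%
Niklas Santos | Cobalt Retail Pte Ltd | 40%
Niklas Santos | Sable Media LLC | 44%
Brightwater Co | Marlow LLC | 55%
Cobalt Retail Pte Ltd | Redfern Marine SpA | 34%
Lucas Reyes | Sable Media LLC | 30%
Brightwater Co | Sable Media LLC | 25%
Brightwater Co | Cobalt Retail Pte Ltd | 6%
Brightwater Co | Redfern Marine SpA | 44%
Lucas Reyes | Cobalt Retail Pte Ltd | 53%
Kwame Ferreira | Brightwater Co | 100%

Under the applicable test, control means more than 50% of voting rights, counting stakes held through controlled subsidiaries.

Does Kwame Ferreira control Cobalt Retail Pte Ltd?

Kwame holds 100% of Brightwater, so Kwame controls Brightwater.
Brightwater holds 55% of Marlow, so Kwame controls Marlow.
In Cobalt, Kwame's side holds only 6%, not > 50%.
So Kwame does not control Cobalt.

No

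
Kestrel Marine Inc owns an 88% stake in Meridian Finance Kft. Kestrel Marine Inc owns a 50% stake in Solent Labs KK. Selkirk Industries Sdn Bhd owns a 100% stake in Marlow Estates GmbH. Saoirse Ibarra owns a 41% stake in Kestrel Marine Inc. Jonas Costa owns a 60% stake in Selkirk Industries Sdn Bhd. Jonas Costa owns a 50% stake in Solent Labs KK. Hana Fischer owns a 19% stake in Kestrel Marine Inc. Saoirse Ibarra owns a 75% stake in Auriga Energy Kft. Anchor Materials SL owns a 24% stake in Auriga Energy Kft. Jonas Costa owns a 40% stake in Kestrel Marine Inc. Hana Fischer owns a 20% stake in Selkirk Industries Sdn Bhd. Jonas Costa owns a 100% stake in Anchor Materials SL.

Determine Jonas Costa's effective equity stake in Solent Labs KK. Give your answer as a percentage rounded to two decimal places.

70.00%

Jonas reaches Solent along 2 paths.
Via Kestrel: 40% × 50% = 20%.
Direct stake: 50% = 50%.
Total: 20% + 50% = 70%.
Rounded: 70.00%.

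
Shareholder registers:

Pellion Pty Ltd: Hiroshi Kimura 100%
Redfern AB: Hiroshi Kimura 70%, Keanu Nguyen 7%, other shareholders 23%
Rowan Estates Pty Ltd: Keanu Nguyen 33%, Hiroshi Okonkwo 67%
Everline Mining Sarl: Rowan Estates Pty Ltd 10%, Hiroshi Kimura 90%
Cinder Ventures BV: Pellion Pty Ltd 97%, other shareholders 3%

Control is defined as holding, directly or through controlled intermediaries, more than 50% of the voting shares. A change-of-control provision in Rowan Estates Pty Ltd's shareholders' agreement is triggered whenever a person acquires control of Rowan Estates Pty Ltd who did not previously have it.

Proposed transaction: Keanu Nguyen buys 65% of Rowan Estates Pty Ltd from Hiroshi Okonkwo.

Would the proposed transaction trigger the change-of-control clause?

Yes

The purchase adds only to Keanu's holdings (Hiroshi Okonkwo's stake shrinks), so Keanu is the only person who could newly come to control Rowan.
Keanu's largest direct stake is 33% in Rowan, which does not meet the threshold, so Keanu controls no company.
In Rowan, Keanu's side holds only 33%, not > 50%.
So before the transaction, Keanu does not control Rowan.
After the purchase, Keanu's direct stake in Rowan rises to 33% + 65% = 98%, and Hiroshi Okonkwo's stake falls to 2%.
Keanu holds 98% of Rowan, so Keanu controls Rowan.
Keanu did not control Rowan before and does after, so the clause is triggered.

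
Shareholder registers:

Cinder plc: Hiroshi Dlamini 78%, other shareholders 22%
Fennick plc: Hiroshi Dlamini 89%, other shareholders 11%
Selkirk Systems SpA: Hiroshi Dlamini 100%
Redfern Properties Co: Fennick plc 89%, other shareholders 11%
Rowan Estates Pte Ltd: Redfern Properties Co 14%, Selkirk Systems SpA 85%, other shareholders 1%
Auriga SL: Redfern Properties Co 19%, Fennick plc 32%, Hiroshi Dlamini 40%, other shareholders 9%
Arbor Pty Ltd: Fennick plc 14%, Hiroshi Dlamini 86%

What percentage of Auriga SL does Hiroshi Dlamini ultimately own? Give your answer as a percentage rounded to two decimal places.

83.53%

Hiroshi reaches Auriga along 3 paths.
Via Fennick → Redfern: 89% × 89% × 19% = 15.0499%.
Via Fennick: 89% × 32% = 28.48%.
Direct stake: 40% = 40%.
Total: 15.0499% + 28.48% + 40% = 83.5299%.
Rounded: 83.53%.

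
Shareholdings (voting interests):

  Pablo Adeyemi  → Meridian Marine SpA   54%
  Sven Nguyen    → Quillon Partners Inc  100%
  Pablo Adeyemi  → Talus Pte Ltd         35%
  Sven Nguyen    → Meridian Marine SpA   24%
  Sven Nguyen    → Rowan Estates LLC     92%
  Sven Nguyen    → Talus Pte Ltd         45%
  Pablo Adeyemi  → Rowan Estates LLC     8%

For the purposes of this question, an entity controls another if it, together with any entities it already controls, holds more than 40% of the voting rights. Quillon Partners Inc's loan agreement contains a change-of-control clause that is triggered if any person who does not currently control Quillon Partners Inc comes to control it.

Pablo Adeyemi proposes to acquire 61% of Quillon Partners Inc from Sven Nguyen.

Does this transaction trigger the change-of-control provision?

The purchase adds only to Pablo's holdings (Sven's stake shrinks), so Pablo is the only person who could newly come to control Quillon.
Pablo holds 54% of Meridian, so Pablo controls Meridian.
Neither Pablo nor any entity Pablo controls holds any voting interest in Quillon.
So before the transaction, Pablo does not control Quillon.
After the purchase, Pablo holds 61% of Quillon directly, and Sven's stake falls to 39%.
Pablo holds 61% of Quillon, so Pablo controls Quillon.
Pablo did not control Quillon before and does after, so the clause is triggered.

Yes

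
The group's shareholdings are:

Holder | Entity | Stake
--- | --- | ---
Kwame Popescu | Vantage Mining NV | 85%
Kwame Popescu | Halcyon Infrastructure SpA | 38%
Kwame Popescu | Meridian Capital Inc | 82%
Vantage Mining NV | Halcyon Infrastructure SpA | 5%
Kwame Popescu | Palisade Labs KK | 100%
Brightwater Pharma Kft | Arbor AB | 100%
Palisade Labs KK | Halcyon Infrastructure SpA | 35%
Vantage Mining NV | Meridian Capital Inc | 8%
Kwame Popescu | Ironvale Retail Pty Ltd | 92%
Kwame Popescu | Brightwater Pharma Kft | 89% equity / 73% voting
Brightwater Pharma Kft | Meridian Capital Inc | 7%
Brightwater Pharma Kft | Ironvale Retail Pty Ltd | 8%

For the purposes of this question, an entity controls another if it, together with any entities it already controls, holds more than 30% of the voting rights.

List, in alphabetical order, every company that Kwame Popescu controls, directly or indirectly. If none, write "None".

Kwame holds 73% of Brightwater, so Kwame controls Brightwater.
Kwame and Brightwater together hold 92% + 8% = 100% of Ironvale, so Kwame controls Ironvale.
Kwame holds 85% of Vantage, so Kwame controls Vantage.
Kwame holds 100% of Palisade, so Kwame controls Palisade.
Brightwater and Vantage and Kwame together hold 7% + 8% + 82% = 97% of Meridian, so Kwame controls Meridian.
Vantage and Palisade and Kwame together hold 5% + 35% + 38% = 78% of Halcyon, so Kwame controls Halcyon.
Brightwater holds 100% of Arbor, so Kwame controls Arbor.

Arbor AB, Brightwater Pharma Kft, Halcyon Infrastructure SpA, Ironvale Retail Pty Ltd, Meridian Capital Inc, Palisade Labs KK, Vantage Mining NV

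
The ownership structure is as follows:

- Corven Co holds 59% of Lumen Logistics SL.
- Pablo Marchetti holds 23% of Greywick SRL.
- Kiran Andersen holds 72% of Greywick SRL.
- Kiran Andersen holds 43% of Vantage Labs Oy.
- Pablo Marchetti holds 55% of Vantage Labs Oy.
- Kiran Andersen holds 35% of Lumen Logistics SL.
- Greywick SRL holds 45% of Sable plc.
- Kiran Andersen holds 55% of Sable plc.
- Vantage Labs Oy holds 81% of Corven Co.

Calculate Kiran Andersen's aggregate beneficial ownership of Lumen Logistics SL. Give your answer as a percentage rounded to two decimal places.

55.55%

Kiran reaches Lumen along 2 paths.
Direct stake: 35% = 35%.
Via Vantage → Corven: 43% × 81% × 59% = 20.5497%.
Total: 35% + 20.5497% = 55.5497%.
Rounded: 55.55%.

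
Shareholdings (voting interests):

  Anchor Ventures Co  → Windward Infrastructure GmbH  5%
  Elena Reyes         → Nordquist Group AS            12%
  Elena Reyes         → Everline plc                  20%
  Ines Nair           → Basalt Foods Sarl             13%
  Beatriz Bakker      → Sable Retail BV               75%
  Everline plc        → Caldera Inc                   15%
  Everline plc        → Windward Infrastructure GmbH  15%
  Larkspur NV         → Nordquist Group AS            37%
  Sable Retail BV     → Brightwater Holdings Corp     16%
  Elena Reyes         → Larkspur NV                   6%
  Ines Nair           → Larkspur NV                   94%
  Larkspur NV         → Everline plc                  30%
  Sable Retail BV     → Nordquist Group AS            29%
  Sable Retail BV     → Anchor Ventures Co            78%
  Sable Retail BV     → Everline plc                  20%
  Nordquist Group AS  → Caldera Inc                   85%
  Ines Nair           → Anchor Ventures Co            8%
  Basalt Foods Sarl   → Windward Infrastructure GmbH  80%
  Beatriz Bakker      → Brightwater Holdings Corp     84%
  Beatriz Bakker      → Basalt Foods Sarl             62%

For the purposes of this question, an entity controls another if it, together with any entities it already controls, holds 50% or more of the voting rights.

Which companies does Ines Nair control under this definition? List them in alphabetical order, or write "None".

Larkspur NV

Ines holds 94% of Larkspur, so Ines controls Larkspur.
No other company's threshold is met.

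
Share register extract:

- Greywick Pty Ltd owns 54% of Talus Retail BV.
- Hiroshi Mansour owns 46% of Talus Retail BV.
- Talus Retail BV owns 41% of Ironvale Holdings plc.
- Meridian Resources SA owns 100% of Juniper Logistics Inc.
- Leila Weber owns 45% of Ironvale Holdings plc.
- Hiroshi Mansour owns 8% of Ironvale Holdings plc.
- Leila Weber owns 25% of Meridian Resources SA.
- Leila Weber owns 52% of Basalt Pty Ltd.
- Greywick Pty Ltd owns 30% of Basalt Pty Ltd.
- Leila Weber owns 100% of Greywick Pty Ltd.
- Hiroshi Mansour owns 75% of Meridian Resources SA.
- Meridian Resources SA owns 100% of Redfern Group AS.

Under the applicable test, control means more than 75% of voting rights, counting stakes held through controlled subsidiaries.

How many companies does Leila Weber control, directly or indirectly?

Leila holds 100% of Greywick, so Leila controls Greywick.
Leila and Greywick together hold 52% + 30% = 82% of Basalt, so Leila controls Basalt.
No other company's threshold is met.
Leila controls 2 companies.

2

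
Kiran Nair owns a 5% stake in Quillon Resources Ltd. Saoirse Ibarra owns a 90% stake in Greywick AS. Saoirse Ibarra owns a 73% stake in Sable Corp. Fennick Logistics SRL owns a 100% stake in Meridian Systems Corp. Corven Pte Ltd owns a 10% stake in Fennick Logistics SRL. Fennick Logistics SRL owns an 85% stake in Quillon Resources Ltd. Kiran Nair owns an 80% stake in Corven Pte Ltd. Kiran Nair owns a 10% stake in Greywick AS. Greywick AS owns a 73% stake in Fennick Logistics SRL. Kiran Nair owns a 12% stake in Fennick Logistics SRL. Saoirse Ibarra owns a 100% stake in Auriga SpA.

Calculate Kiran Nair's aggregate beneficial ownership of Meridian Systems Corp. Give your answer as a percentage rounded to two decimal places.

Kiran reaches Meridian along 3 paths.
Via Corven → Fennick: 80% × 10% × 100% = 8%.
Via Greywick → Fennick: 10% × 73% × 100% = 7.3%.
Via Fennick: 12% × 100% = 12%.
Total: 8% + 7.3% + 12% = 27.3%.
Rounded: 27.30%.

27.30%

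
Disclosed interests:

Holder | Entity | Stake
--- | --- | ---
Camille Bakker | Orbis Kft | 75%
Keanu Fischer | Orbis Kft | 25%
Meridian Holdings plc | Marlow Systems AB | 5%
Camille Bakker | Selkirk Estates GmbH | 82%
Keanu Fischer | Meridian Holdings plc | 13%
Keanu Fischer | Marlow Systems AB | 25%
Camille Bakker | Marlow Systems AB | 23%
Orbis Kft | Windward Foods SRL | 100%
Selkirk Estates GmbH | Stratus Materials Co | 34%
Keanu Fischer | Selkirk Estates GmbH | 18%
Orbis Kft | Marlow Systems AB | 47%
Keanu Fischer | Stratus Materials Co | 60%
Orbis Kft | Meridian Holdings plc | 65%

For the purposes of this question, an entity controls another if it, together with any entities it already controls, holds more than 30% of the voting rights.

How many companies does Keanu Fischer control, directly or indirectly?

1

Keanu holds 60% of Stratus, so Keanu controls Stratus.
No other company's threshold is met.
Keanu controls 1 company.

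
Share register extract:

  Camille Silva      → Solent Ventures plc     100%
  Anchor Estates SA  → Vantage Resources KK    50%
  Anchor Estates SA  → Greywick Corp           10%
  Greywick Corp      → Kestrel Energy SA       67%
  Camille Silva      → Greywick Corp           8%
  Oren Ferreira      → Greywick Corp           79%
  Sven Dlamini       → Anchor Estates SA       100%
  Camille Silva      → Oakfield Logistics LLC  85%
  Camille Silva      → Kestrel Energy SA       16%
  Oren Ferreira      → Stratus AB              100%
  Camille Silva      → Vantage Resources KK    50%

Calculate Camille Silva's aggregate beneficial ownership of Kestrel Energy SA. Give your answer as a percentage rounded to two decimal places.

21.36%

Camille reaches Kestrel along 2 paths.
Via Greywick: 8% × 67% = 5.36%.
Direct stake: 16% = 16%.
Total: 5.36% + 16% = 21.36%.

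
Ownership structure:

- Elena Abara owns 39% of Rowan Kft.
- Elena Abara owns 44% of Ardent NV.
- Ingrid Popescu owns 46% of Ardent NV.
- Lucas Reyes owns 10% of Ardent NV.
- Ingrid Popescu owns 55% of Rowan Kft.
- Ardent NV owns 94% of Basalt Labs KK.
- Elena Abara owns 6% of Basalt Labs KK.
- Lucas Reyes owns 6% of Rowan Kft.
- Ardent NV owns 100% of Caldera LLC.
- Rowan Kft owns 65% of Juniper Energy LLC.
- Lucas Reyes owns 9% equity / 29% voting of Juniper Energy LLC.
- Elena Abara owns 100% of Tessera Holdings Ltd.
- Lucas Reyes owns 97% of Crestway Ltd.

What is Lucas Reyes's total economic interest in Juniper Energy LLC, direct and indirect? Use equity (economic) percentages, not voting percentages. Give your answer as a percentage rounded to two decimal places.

Lucas reaches Juniper along 2 paths.
Via Rowan: 6% × 65% = 3.9%.
Direct stake: 9% = 9%.
Total: 3.9% + 9% = 12.9%.
Rounded: 12.90%.

12.90%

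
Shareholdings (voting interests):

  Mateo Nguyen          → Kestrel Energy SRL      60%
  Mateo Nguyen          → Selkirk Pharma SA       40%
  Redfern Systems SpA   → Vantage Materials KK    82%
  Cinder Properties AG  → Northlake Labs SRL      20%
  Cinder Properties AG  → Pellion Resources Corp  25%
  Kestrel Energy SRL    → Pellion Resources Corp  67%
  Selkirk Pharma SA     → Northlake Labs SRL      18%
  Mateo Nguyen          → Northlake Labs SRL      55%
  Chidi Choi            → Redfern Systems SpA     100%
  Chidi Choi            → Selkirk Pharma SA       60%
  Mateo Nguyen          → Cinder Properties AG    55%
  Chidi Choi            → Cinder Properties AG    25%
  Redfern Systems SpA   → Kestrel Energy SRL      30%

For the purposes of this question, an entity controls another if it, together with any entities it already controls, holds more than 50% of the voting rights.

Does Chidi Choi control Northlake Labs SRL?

Chidi holds 60% of Selkirk, so Chidi controls Selkirk.
Chidi holds 100% of Redfern, so Chidi controls Redfern.
Redfern holds 82% of Vantage, so Chidi controls Vantage.
In Northlake, Chidi's side holds only 18%, not > 50%.
So Chidi does not control Northlake.

No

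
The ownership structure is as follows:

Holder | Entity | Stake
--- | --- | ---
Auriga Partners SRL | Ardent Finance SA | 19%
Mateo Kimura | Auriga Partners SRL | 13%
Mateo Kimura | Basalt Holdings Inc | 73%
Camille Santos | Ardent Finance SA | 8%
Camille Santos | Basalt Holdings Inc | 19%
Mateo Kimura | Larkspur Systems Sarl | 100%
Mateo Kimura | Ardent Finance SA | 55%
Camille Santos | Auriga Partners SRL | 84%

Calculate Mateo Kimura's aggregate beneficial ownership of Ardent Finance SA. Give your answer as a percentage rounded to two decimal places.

57.47%

Mateo reaches Ardent along 2 paths.
Direct stake: 55% = 55%.
Via Auriga: 13% × 19% = 2.47%.
Total: 55% + 2.47% = 57.47%.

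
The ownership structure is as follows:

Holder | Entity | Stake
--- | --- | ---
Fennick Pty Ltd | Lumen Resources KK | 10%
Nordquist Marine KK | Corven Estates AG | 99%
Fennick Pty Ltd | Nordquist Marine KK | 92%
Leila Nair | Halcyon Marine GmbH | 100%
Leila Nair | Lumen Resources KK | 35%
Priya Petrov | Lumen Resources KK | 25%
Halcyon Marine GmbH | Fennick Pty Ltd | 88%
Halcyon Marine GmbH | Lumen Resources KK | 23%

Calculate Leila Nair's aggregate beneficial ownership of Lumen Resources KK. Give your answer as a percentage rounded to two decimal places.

66.80%

Leila reaches Lumen along 3 paths.
Via Halcyon → Fennick: 100% × 88% × 10% = 8.8%.
Direct stake: 35% = 35%.
Via Halcyon: 100% × 23% = 23%.
Total: 8.8% + 35% + 23% = 66.8%.
Rounded: 66.80%.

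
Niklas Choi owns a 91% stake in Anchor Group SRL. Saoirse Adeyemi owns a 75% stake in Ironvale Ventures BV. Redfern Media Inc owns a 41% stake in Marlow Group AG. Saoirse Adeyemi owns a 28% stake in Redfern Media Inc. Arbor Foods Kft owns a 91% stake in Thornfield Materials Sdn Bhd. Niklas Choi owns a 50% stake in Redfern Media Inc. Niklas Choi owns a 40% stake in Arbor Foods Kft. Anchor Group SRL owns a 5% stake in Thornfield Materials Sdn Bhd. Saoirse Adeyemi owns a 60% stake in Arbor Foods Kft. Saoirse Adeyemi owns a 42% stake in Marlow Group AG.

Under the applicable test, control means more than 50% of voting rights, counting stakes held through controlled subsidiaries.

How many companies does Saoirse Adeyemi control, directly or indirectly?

3

Saoirse holds 75% of Ironvale, so Saoirse controls Ironvale.
Saoirse holds 60% of Arbor, so Saoirse controls Arbor.
Arbor holds 91% of Thornfield, so Saoirse controls Thornfield.
No other company's threshold is met.
Saoirse controls 3 companies.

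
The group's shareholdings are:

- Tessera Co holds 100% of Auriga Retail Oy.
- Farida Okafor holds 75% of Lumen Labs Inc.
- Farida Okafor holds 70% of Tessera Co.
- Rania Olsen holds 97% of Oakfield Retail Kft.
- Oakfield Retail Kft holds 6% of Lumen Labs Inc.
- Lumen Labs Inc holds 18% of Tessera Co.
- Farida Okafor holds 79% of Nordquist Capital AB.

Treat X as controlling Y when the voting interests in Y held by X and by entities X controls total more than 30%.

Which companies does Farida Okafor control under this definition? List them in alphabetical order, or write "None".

Auriga Retail Oy, Lumen Labs Inc, Nordquist Capital AB, Tessera Co

Farida holds 75% of Lumen, so Farida controls Lumen.
Lumen and Farida together hold 18% + 70% = 88% of Tessera, so Farida controls Tessera.
Farida holds 79% of Nordquist, so Farida controls Nordquist.
Tessera holds 100% of Auriga, so Farida controls Auriga.
No other company's threshold is met.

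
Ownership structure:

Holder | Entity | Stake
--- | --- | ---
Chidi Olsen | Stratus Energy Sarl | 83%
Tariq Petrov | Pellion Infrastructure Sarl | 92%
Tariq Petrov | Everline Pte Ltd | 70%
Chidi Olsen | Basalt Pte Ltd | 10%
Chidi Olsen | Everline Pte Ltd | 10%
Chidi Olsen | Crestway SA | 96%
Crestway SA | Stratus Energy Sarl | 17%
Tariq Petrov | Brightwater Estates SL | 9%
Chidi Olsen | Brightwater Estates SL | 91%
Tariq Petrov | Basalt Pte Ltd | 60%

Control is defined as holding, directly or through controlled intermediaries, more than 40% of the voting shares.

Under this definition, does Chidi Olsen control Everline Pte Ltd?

Chidi holds 96% of Crestway, so Chidi controls Crestway.
Chidi holds 91% of Brightwater, so Chidi controls Brightwater.
Chidi and Crestway together hold 83% + 17% = 100% of Stratus, so Chidi controls Stratus.
In Everline, Chidi's side holds only 10%, not > 40%.
So Chidi does not control Everline.

No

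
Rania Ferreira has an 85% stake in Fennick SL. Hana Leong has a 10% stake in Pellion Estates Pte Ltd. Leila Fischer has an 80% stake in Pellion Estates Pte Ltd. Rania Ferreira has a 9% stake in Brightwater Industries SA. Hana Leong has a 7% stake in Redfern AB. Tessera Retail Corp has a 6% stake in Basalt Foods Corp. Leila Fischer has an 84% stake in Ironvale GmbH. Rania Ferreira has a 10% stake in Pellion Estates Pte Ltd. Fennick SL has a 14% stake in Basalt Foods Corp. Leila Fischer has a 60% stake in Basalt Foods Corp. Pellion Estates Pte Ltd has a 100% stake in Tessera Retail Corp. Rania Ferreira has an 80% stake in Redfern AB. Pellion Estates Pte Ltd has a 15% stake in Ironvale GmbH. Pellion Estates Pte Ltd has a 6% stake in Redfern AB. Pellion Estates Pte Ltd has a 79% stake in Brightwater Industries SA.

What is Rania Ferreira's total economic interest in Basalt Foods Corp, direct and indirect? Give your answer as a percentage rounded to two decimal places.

Rania reaches Basalt along 2 paths.
Via Fennick: 85% × 14% = 11.9%.
Via Pellion → Tessera: 10% × 100% × 6% = 0.6%.
Total: 11.9% + 0.6% = 12.5%.
Rounded: 12.50%.

12.50%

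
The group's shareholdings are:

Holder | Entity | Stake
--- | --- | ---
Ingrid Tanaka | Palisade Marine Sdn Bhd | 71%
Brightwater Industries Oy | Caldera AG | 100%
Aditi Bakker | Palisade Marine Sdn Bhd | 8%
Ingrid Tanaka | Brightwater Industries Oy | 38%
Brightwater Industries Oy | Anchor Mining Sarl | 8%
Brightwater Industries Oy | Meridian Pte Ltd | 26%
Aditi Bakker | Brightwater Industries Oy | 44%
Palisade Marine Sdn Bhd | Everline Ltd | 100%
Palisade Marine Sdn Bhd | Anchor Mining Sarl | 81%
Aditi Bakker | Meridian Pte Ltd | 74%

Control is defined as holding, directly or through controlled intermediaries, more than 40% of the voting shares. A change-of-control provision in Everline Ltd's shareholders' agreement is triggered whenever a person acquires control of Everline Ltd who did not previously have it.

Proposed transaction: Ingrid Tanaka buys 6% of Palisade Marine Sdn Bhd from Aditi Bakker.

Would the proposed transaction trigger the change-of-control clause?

The purchase adds only to Ingrid's holdings (Aditi's stake shrinks), so Ingrid is the only person who could newly come to control Everline.
Ingrid holds 71% of Palisade, so Ingrid controls Palisade.
Palisade holds 100% of Everline, so Ingrid controls Everline.
So Ingrid already controls Everline before the transaction.
After the purchase, Ingrid's direct stake in Palisade rises to 71% + 6% = 77%, and Aditi's stake falls to 2%.
Ingrid controlled Everline already, so this is not a new person acquiring control; every other person's position is unchanged or reduced.
No new person acquires control, so the clause is not triggered.

No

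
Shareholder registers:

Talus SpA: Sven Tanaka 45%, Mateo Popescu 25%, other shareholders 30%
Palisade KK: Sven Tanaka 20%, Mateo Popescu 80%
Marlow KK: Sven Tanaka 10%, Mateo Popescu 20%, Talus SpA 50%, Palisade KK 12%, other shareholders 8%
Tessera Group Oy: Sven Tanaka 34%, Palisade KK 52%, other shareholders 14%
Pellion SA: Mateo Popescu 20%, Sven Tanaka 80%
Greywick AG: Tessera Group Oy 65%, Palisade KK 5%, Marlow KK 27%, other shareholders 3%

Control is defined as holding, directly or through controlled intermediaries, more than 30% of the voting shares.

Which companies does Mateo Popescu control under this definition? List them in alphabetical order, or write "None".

Greywick AG, Marlow KK, Palisade KK, Tessera Group Oy

Mateo holds 80% of Palisade, so Mateo controls Palisade.
Mateo and Palisade together hold 20% + 12% = 32% of Marlow, so Mateo controls Marlow.
Palisade holds 52% of Tessera, so Mateo controls Tessera.
Tessera and Palisade and Marlow together hold 65% + 5% + 27% = 97% of Greywick, so Mateo controls Greywick.
No other company's threshold is met.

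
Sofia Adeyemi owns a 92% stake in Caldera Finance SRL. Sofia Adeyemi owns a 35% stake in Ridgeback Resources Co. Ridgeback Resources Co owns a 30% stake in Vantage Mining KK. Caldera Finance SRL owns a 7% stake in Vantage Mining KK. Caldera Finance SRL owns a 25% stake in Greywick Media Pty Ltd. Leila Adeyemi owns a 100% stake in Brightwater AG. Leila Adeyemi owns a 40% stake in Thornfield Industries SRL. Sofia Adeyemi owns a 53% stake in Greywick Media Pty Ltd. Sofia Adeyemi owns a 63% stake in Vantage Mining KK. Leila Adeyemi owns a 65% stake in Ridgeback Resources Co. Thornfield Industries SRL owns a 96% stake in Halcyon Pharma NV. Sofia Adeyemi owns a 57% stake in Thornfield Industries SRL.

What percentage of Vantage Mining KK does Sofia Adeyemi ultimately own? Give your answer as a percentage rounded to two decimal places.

Sofia reaches Vantage along 3 paths.
Via Ridgeback: 35% × 30% = 10.5%.
Direct stake: 63% = 63%.
Via Caldera: 92% × 7% = 6.44%.
Total: 10.5% + 63% + 6.44% = 79.94%.

79.94%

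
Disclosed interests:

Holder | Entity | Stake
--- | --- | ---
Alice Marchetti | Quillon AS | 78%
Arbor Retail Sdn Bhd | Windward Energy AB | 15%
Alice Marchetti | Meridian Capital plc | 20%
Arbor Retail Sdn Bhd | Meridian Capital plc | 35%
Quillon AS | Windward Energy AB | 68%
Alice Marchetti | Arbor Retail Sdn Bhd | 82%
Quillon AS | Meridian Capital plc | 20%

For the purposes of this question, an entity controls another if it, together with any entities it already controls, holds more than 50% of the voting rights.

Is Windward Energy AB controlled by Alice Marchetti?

Yes

Alice holds 78% of Quillon, so Alice controls Quillon.
Alice holds 82% of Arbor, so Alice controls Arbor.
Arbor and Quillon together hold 15% + 68% = 83% of Windward, so Alice controls Windward.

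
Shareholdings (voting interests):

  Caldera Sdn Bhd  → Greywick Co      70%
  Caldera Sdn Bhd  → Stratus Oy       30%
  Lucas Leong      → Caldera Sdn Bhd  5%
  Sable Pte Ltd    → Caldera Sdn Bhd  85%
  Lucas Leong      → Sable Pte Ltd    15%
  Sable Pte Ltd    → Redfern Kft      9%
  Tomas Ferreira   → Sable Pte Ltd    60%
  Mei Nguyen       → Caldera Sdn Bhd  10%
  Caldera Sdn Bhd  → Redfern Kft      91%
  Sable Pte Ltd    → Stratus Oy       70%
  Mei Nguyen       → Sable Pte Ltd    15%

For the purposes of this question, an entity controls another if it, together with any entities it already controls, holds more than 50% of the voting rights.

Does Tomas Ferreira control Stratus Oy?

Tomas holds 60% of Sable, so Tomas controls Sable.
Sable holds 85% of Caldera, so Tomas controls Caldera.
Caldera and Sable together hold 30% + 70% = 100% of Stratus, so Tomas controls Stratus.

Yes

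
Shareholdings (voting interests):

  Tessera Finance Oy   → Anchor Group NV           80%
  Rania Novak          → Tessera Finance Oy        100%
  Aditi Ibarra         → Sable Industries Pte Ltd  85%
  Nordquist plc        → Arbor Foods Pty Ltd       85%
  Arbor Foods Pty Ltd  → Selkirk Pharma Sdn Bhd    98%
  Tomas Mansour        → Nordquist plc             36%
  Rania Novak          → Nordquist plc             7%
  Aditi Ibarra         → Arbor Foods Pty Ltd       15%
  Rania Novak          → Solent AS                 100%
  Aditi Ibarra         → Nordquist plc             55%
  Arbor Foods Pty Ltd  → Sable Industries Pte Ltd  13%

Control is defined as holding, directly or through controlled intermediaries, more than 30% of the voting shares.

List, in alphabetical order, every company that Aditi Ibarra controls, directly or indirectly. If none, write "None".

Aditi holds 55% of Nordquist, so Aditi controls Nordquist.
Aditi and Nordquist together hold 15% + 85% = 100% of Arbor, so Aditi controls Arbor.
Arbor and Aditi together hold 13% + 85% = 98% of Sable, so Aditi controls Sable.
Arbor holds 98% of Selkirk, so Aditi controls Selkirk.
No other company's threshold is met.

Arbor Foods Pty Ltd, Nordquist plc, Sable Industries Pte Ltd, Selkirk Pharma Sdn Bhd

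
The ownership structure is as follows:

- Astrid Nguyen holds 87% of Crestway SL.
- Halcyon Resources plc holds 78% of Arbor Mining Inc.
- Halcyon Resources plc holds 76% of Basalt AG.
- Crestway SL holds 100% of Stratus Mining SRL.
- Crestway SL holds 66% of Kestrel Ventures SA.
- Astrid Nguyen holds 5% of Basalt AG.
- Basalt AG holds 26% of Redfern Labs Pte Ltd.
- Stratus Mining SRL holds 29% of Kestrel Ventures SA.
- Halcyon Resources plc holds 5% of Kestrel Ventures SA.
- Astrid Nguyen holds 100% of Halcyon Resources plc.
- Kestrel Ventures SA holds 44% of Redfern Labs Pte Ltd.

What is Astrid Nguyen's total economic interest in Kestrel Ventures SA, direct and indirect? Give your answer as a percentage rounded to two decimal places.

87.65%

Astrid reaches Kestrel along 3 paths.
Via Crestway → Stratus: 87% × 100% × 29% = 25.23%.
Via Crestway: 87% × 66% = 57.42%.
Via Halcyon: 100% × 5% = 5%.
Total: 25.23% + 57.42% + 5% = 87.65%.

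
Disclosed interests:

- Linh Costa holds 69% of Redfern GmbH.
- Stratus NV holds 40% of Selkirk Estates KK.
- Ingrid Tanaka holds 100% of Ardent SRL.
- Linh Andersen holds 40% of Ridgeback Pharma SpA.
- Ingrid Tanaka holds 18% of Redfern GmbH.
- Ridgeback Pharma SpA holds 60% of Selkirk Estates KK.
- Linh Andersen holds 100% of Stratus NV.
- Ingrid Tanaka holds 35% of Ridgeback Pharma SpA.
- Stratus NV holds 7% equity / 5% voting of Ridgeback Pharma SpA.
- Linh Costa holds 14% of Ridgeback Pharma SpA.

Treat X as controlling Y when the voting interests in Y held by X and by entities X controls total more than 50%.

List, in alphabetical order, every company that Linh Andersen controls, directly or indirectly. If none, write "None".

Stratus NV

Linh Andersen holds 100% of Stratus, so Linh Andersen controls Stratus.
No other company's threshold is met.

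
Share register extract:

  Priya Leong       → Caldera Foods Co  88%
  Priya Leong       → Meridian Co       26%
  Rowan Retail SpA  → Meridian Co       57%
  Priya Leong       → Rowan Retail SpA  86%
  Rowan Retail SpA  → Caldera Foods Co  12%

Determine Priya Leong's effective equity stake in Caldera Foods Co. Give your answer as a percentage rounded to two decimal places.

Priya reaches Caldera along 2 paths.
Via Rowan: 86% × 12% = 10.32%.
Direct stake: 88% = 88%.
Total: 10.32% + 88% = 98.32%.

98.32%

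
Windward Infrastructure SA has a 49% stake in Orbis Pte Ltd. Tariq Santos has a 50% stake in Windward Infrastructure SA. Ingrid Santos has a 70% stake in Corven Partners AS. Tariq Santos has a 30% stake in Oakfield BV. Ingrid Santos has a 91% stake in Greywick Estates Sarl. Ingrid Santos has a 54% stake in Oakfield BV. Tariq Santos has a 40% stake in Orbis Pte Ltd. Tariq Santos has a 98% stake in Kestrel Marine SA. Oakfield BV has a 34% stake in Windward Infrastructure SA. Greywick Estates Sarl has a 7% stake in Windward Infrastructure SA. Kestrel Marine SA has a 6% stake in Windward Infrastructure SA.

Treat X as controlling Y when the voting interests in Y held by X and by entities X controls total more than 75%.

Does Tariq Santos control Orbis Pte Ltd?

No

Tariq holds 98% of Kestrel, so Tariq controls Kestrel.
In Orbis, Tariq's side holds only 40%, not > 75%.
So Tariq does not control Orbis.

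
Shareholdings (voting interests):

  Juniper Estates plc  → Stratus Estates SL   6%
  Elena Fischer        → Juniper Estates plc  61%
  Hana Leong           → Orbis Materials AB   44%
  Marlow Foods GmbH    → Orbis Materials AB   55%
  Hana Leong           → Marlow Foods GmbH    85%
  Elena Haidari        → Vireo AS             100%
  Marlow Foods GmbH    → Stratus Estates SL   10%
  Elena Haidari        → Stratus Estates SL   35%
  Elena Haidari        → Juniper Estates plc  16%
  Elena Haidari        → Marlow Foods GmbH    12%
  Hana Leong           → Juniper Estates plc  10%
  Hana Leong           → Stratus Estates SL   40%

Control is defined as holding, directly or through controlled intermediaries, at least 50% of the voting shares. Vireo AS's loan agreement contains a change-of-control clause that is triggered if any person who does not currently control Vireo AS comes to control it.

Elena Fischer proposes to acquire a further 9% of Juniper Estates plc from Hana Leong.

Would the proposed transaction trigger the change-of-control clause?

The purchase adds only to Elena Fischer's holdings (Hana's stake shrinks), so Elena Fischer is the only person who could newly come to control Vireo.
Elena Fischer holds 61% of Juniper, so Elena Fischer controls Juniper.
Neither Elena Fischer nor any entity Elena Fischer controls holds any voting interest in Vireo.
So before the transaction, Elena Fischer does not control Vireo.
After the purchase, Elena Fischer's direct stake in Juniper rises to 61% + 9% = 70%, and Hana's stake falls to 1%.
Elena Fischer holds 70% of Juniper, so Elena Fischer controls Juniper.
After the transaction, neither Elena Fischer nor any entity Elena Fischer controls holds a voting interest in Vireo, so Elena Fischer still does not control it.
No new person acquires control, so the clause is not triggered.

No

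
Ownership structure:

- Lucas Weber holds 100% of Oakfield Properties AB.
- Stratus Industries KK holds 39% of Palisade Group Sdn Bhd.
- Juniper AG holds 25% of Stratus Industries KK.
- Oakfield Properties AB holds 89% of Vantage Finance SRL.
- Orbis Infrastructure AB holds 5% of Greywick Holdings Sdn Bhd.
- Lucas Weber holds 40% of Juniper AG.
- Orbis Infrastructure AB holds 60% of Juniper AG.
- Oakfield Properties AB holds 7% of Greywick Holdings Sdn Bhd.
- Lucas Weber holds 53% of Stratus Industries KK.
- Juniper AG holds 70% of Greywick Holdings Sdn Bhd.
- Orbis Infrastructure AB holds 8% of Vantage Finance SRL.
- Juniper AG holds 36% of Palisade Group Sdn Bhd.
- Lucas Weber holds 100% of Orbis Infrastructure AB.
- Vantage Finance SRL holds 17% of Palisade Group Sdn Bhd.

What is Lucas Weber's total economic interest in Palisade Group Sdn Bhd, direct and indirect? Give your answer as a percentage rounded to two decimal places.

82.91%

Lucas reaches Palisade along 7 paths.
Via Stratus: 53% × 39% = 20.67%.
Via Orbis → Juniper → Stratus: 100% × 60% × 25% × 39% = 5.85%.
Via Juniper → Stratus: 40% × 25% × 39% = 3.9%.
Via Orbis → Juniper: 100% × 60% × 36% = 21.6%.
Via Juniper: 40% × 36% = 14.4%.
Via Orbis → Vantage: 100% × 8% × 17% = 1.36%.
Via Oakfield → Vantage: 100% × 89% × 17% = 15.13%.
Total: 20.67% + 5.85% + 3.9% + 21.6% + 14.4% + 1.36% + 15.13% = 82.91%.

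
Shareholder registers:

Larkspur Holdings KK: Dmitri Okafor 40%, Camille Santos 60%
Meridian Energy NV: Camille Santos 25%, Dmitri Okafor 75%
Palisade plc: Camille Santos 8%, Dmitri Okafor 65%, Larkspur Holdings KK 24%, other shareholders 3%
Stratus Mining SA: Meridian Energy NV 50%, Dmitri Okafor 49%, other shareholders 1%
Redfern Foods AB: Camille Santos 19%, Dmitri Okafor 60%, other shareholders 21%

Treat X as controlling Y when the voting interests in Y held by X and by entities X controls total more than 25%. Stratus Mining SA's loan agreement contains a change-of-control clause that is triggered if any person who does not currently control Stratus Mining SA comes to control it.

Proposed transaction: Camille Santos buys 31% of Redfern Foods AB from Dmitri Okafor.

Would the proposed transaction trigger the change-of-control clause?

The purchase adds only to Camille's holdings (Dmitri's stake shrinks), so Camille is the only person who could newly come to control Stratus.
Camille holds 60% of Larkspur, so Camille controls Larkspur.
Camille and Larkspur together hold 8% + 24% = 32% of Palisade, so Camille controls Palisade.
Neither Camille nor any entity Camille controls holds any voting interest in Stratus.
So before the transaction, Camille does not control Stratus.
After the purchase, Camille's direct stake in Redfern rises to 19% + 31% = 50%, and Dmitri's stake falls to 29%.
Camille holds 50% of Redfern, so Camille controls Redfern.
After the transaction, neither Camille nor any entity Camille controls holds a voting interest in Stratus, so Camille still does not control it.
No new person acquires control, so the clause is not triggered.

No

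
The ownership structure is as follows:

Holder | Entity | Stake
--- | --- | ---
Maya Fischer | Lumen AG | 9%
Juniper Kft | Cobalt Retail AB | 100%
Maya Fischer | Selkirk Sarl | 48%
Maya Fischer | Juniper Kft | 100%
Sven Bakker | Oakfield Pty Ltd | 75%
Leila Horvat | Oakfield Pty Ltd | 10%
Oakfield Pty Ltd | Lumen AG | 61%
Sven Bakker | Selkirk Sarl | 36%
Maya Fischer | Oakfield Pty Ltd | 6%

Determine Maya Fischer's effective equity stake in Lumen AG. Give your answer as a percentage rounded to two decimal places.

Maya reaches Lumen along 2 paths.
Direct stake: 9% = 9%.
Via Oakfield: 6% × 61% = 3.66%.
Total: 9% + 3.66% = 12.66%.

12.66%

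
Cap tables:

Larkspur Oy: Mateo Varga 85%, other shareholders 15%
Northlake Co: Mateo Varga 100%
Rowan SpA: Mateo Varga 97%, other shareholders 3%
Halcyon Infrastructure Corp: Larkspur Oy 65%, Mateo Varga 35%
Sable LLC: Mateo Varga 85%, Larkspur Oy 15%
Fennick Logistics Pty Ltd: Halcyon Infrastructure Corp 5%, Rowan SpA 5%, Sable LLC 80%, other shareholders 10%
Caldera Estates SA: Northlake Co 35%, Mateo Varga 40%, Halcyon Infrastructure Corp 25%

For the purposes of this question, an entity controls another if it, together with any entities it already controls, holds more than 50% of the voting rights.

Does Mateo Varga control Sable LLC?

Mateo holds 85% of Larkspur, so Mateo controls Larkspur.
Mateo and Larkspur together hold 85% + 15% = 100% of Sable, so Mateo controls Sable.

Yes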